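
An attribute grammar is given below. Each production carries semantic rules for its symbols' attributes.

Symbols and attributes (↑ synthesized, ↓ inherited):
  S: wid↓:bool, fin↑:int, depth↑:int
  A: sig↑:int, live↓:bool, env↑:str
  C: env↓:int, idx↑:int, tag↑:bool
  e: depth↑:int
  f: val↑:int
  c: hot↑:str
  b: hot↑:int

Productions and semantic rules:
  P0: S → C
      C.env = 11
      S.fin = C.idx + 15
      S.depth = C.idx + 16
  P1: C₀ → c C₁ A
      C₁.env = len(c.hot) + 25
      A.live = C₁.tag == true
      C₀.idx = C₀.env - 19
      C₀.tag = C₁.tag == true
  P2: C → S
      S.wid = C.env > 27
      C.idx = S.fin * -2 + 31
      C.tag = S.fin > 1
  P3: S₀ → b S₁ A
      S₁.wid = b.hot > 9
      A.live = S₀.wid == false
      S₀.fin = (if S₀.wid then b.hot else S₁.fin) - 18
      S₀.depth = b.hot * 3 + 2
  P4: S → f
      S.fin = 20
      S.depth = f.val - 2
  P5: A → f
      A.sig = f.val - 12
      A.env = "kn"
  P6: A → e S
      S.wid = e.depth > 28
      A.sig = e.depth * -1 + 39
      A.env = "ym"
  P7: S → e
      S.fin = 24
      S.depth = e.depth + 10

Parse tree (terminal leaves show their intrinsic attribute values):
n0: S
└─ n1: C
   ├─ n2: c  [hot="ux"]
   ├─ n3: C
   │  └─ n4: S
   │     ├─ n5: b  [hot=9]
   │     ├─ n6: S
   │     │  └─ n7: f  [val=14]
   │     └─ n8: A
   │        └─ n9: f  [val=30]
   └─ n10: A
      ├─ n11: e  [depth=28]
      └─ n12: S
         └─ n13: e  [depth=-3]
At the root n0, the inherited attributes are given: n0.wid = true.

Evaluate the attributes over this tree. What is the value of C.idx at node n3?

1. n0.wid = true  [given at root]
2. n1.env = 11  [11]
3. n2.hot = "ux"  [terminal]
4. n3.env = 27  [len(c.hot) + 25]
5. n4.wid = false  [C.env > 27]
6. n5.hot = 9  [terminal]
7. n6.wid = false  [b.hot > 9]
8. n7.val = 14  [terminal]
9. n6.fin = 20  [20]
10. n6.depth = 12  [f.val - 2]
11. n8.live = true  [S₀.wid == false]
12. n9.val = 30  [terminal]
13. n8.sig = 18  [f.val - 12]
14. n8.env = "kn"  ["kn"]
15. n4.fin = 2  [(if S₀.wid then b.hot else S₁.fin) - 18]
16. n4.depth = 29  [b.hot * 3 + 2]
17. n3.idx = 27  [S.fin * -2 + 31]
18. n3.tag = true  [S.fin > 1]
19. n10.live = true  [C₁.tag == true]
20. n11.depth = 28  [terminal]
21. n12.wid = false  [e.depth > 28]
22. n13.depth = -3  [terminal]
23. n12.fin = 24  [24]
24. n12.depth = 7  [e.depth + 10]
25. n10.sig = 11  [e.depth * -1 + 39]
26. n10.env = "ym"  ["ym"]
27. n1.idx = -8  [C₀.env - 19]
28. n1.tag = true  [C₁.tag == true]
29. n0.fin = 7  [C.idx + 15]
30. n0.depth = 8  [C.idx + 16]

27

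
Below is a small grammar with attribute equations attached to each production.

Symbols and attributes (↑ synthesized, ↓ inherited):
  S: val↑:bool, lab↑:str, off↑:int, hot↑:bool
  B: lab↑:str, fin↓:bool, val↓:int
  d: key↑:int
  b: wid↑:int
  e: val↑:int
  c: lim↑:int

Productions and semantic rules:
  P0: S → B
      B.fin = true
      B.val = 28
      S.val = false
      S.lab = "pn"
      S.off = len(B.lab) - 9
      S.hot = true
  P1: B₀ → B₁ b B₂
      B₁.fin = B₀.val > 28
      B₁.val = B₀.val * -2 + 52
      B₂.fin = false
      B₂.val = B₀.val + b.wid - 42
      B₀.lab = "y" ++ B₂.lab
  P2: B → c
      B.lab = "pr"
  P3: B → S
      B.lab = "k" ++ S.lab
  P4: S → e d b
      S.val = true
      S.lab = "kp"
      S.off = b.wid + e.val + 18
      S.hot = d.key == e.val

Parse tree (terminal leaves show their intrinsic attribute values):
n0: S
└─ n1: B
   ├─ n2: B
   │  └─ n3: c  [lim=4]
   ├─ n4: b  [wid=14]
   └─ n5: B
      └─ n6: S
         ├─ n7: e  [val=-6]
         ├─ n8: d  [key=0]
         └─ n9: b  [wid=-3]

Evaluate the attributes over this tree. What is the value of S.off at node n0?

-5

1. n1.fin = true  [true]
2. n1.val = 28  [28]
3. n2.fin = false  [B₀.val > 28]
4. n2.val = -4  [B₀.val * -2 + 52]
5. n3.lim = 4  [terminal]
6. n2.lab = "pr"  ["pr"]
7. n4.wid = 14  [terminal]
8. n5.fin = false  [false]
9. n5.val = 0  [B₀.val + b.wid - 42]
10. n7.val = -6  [terminal]
11. n8.key = 0  [terminal]
12. n9.wid = -3  [terminal]
13. n6.val = true  [true]
14. n6.lab = "kp"  ["kp"]
15. n6.off = 9  [b.wid + e.val + 18]
16. n6.hot = false  [d.key == e.val]
17. n5.lab = "kkp"  ["k" ++ S.lab]
18. n1.lab = "ykkp"  ["y" ++ B₂.lab]
19. n0.val = false  [false]
20. n0.lab = "pn"  ["pn"]
21. n0.off = -5  [len(B.lab) - 9]
22. n0.hot = true  [true]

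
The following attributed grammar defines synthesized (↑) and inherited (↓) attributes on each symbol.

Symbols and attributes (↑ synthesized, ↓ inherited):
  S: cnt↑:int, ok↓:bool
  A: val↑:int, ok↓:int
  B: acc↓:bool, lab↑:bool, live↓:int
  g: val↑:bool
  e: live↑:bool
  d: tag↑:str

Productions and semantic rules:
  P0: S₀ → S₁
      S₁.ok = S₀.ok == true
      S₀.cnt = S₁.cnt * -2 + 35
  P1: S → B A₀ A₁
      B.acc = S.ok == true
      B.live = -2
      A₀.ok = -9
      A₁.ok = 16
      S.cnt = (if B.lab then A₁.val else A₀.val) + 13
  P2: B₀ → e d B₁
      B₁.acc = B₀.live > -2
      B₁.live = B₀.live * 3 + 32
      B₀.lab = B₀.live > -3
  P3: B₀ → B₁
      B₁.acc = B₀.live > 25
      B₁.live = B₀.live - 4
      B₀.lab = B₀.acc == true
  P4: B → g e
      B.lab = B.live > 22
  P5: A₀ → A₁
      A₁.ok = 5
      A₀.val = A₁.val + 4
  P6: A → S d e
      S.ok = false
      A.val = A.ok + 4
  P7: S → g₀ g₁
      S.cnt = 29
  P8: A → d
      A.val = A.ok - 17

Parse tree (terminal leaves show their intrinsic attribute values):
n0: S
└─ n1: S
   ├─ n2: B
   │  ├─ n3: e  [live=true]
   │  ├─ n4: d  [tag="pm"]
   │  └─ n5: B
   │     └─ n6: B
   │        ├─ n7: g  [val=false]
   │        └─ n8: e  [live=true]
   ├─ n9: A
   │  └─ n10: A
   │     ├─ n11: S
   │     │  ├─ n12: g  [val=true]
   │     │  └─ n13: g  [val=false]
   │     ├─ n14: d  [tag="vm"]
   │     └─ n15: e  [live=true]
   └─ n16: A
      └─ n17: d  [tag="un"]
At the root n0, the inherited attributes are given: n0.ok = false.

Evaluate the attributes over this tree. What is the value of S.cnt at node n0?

1. n0.ok = false  [given at root]
2. n1.ok = false  [S₀.ok == true]
3. n2.acc = false  [S.ok == true]
4. n2.live = -2  [-2]
5. n3.live = true  [terminal]
6. n4.tag = "pm"  [terminal]
7. n5.acc = false  [B₀.live > -2]
8. n5.live = 26  [B₀.live * 3 + 32]
9. n6.acc = true  [B₀.live > 25]
10. n6.live = 22  [B₀.live - 4]
11. n7.val = false  [terminal]
12. n8.live = true  [terminal]
13. n6.lab = false  [B.live > 22]
14. n5.lab = false  [B₀.acc == true]
15. n2.lab = true  [B₀.live > -3]
16. n9.ok = -9  [-9]
17. n10.ok = 5  [5]
18. n11.ok = false  [false]
19. n12.val = true  [terminal]
20. n13.val = false  [terminal]
21. n11.cnt = 29  [29]
22. n14.tag = "vm"  [terminal]
23. n15.live = true  [terminal]
24. n10.val = 9  [A.ok + 4]
25. n9.val = 13  [A₁.val + 4]
26. n16.ok = 16  [16]
27. n17.tag = "un"  [terminal]
28. n16.val = -1  [A.ok - 17]
29. n1.cnt = 12  [(if B.lab then A₁.val else A₀.val) + 13]
30. n0.cnt = 11  [S₁.cnt * -2 + 35]

11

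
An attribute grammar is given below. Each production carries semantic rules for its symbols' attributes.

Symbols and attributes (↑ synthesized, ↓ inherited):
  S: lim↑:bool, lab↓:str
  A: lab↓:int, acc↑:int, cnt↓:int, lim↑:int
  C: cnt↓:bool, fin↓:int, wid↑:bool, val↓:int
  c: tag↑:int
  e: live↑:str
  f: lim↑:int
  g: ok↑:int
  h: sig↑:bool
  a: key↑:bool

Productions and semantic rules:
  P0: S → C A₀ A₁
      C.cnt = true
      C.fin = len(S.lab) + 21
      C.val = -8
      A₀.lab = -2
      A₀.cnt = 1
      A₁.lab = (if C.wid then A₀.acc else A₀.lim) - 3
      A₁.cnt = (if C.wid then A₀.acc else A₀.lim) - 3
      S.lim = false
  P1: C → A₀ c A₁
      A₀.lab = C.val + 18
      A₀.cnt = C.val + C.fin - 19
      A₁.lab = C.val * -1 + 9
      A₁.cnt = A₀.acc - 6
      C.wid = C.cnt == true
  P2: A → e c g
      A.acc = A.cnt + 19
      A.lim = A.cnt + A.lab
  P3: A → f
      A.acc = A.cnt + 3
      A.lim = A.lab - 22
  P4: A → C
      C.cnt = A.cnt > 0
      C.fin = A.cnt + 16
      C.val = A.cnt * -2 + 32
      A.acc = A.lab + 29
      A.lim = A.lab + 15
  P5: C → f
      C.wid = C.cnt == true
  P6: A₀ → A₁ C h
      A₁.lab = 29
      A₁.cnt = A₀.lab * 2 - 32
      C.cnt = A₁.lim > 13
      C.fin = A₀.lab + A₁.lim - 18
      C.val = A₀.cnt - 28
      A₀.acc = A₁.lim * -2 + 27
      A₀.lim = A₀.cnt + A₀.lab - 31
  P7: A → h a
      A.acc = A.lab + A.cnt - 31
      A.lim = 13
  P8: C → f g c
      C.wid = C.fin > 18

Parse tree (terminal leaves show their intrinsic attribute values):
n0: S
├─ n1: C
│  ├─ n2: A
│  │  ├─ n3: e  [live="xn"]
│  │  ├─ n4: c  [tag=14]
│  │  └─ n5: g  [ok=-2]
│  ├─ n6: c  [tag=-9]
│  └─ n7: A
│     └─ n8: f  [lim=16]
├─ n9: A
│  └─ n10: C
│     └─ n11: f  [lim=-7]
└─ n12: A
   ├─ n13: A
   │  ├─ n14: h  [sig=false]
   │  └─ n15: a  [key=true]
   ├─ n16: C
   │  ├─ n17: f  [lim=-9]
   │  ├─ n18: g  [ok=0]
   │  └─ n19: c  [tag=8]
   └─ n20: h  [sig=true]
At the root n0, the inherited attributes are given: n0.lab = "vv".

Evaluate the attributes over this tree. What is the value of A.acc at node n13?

1. n0.lab = "vv"  [given at root]
2. n1.cnt = true  [true]
3. n1.fin = 23  [len(S.lab) + 21]
4. n1.val = -8  [-8]
5. n2.lab = 10  [C.val + 18]
6. n2.cnt = -4  [C.val + C.fin - 19]
7. n3.live = "xn"  [terminal]
8. n4.tag = 14  [terminal]
9. n5.ok = -2  [terminal]
10. n2.acc = 15  [A.cnt + 19]
11. n2.lim = 6  [A.cnt + A.lab]
12. n6.tag = -9  [terminal]
13. n7.lab = 17  [C.val * -1 + 9]
14. n7.cnt = 9  [A₀.acc - 6]
15. n8.lim = 16  [terminal]
16. n7.acc = 12  [A.cnt + 3]
17. n7.lim = -5  [A.lab - 22]
18. n1.wid = true  [C.cnt == true]
19. n9.lab = -2  [-2]
20. n9.cnt = 1  [1]
21. n10.cnt = true  [A.cnt > 0]
22. n10.fin = 17  [A.cnt + 16]
23. n10.val = 30  [A.cnt * -2 + 32]
24. n11.lim = -7  [terminal]
25. n10.wid = true  [C.cnt == true]
26. n9.acc = 27  [A.lab + 29]
27. n9.lim = 13  [A.lab + 15]
28. n12.lab = 24  [(if C.wid then A₀.acc else A₀.lim) - 3]
29. n12.cnt = 24  [(if C.wid then A₀.acc else A₀.lim) - 3]
30. n13.lab = 29  [29]
31. n13.cnt = 16  [A₀.lab * 2 - 32]
32. n14.sig = false  [terminal]
33. n15.key = true  [terminal]
34. n13.acc = 14  [A.lab + A.cnt - 31]
35. n13.lim = 13  [13]
36. n16.cnt = false  [A₁.lim > 13]
37. n16.fin = 19  [A₀.lab + A₁.lim - 18]
38. n16.val = -4  [A₀.cnt - 28]
39. n17.lim = -9  [terminal]
40. n18.ok = 0  [terminal]
41. n19.tag = 8  [terminal]
42. n16.wid = true  [C.fin > 18]
43. n20.sig = true  [terminal]
44. n12.acc = 1  [A₁.lim * -2 + 27]
45. n12.lim = 17  [A₀.cnt + A₀.lab - 31]
46. n0.lim = false  [false]

14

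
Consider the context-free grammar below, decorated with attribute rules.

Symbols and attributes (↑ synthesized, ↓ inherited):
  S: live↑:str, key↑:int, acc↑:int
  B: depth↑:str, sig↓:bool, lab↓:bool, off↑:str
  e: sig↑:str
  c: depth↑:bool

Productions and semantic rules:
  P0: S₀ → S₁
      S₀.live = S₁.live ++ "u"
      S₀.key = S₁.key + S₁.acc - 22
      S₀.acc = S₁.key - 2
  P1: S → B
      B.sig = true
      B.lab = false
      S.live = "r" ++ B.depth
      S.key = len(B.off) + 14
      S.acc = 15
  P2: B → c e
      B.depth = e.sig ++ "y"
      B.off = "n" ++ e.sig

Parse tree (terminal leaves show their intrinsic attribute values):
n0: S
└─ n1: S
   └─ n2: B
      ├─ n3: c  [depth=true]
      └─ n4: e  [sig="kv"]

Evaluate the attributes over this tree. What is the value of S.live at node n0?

"rkvyu"

1. n2.sig = true  [true]
2. n2.lab = false  [false]
3. n3.depth = true  [terminal]
4. n4.sig = "kv"  [terminal]
5. n2.depth = "kvy"  [e.sig ++ "y"]
6. n2.off = "nkv"  ["n" ++ e.sig]
7. n1.live = "rkvy"  ["r" ++ B.depth]
8. n1.key = 17  [len(B.off) + 14]
9. n1.acc = 15  [15]
10. n0.live = "rkvyu"  [S₁.live ++ "u"]
11. n0.key = 10  [S₁.key + S₁.acc - 22]
12. n0.acc = 15  [S₁.key - 2]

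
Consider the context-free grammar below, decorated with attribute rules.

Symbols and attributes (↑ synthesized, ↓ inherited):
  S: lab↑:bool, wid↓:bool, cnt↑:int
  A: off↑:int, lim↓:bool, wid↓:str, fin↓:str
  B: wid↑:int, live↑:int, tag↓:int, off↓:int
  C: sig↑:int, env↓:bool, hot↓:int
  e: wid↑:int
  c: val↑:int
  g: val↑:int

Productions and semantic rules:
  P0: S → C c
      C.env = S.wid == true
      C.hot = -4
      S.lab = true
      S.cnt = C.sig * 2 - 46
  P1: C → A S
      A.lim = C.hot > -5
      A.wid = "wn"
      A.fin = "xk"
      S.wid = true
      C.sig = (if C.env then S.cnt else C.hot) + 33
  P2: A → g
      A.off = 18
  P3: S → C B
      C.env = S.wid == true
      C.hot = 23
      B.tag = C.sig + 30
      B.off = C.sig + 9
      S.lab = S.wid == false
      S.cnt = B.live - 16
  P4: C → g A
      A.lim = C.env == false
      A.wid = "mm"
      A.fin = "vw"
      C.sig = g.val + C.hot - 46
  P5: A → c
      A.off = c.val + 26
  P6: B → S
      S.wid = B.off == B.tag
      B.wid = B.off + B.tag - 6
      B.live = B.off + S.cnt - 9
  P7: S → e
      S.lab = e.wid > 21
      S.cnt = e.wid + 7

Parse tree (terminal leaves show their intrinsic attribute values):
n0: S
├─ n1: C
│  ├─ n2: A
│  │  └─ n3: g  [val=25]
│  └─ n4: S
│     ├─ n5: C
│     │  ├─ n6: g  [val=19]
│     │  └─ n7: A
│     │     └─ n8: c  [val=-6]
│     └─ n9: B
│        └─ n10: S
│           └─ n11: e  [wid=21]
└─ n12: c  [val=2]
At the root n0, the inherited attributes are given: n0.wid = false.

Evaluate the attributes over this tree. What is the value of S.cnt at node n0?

12

1. n0.wid = false  [given at root]
2. n1.env = false  [S.wid == true]
3. n1.hot = -4  [-4]
4. n2.lim = true  [C.hot > -5]
5. n2.wid = "wn"  ["wn"]
6. n2.fin = "xk"  ["xk"]
7. n3.val = 25  [terminal]
8. n2.off = 18  [18]
9. n4.wid = true  [true]
10. n5.env = true  [S.wid == true]
11. n5.hot = 23  [23]
12. n6.val = 19  [terminal]
13. n7.lim = false  [C.env == false]
14. n7.wid = "mm"  ["mm"]
15. n7.fin = "vw"  ["vw"]
16. n8.val = -6  [terminal]
17. n7.off = 20  [c.val + 26]
18. n5.sig = -4  [g.val + C.hot - 46]
19. n9.tag = 26  [C.sig + 30]
20. n9.off = 5  [C.sig + 9]
21. n10.wid = false  [B.off == B.tag]
22. n11.wid = 21  [terminal]
23. n10.lab = false  [e.wid > 21]
24. n10.cnt = 28  [e.wid + 7]
25. n9.wid = 25  [B.off + B.tag - 6]
26. n9.live = 24  [B.off + S.cnt - 9]
27. n4.lab = false  [S.wid == false]
28. n4.cnt = 8  [B.live - 16]
29. n1.sig = 29  [(if C.env then S.cnt else C.hot) + 33]
30. n12.val = 2  [terminal]
31. n0.lab = true  [true]
32. n0.cnt = 12  [C.sig * 2 - 46]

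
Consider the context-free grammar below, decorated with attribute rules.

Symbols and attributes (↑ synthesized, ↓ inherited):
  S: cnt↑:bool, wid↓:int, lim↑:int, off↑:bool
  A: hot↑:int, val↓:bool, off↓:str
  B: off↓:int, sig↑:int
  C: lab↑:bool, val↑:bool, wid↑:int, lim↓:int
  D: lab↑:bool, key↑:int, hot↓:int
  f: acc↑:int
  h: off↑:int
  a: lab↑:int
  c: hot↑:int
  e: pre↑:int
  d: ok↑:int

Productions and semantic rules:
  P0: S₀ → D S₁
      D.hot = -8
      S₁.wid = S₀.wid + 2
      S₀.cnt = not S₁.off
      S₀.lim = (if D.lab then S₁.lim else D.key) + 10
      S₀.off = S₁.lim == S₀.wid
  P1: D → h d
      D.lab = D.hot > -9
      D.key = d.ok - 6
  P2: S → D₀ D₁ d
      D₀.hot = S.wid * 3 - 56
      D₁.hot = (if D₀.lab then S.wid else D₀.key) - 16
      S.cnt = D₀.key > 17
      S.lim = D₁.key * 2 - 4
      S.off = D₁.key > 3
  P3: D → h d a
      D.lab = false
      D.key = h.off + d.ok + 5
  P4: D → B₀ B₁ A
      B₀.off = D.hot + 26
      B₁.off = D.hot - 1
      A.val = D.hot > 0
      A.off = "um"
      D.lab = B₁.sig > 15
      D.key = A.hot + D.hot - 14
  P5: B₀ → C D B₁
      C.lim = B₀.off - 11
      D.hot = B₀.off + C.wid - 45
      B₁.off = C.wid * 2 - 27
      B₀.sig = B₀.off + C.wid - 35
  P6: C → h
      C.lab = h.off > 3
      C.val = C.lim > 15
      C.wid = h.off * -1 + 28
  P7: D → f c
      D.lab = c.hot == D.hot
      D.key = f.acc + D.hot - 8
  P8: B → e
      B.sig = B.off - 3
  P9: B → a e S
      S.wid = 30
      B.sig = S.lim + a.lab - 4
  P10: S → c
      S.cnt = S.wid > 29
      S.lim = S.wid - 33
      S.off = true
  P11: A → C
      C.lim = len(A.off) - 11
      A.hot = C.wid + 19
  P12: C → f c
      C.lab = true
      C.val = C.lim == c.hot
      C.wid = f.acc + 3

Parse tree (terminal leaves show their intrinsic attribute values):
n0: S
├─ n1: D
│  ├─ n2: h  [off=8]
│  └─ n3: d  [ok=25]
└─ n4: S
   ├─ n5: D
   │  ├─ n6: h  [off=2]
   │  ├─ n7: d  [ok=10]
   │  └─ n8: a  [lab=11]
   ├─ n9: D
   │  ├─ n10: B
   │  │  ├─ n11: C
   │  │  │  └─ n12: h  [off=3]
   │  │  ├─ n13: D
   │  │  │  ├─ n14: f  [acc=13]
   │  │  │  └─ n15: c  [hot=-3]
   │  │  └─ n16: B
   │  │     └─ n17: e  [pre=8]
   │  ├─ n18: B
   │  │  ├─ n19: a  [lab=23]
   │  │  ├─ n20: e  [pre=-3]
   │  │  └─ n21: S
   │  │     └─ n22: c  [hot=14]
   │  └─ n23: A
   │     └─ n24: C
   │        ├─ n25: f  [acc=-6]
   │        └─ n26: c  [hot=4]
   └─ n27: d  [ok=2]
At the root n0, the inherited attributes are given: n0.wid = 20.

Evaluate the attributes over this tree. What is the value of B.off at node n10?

1. n0.wid = 20  [given at root]
2. n1.hot = -8  [-8]
3. n2.off = 8  [terminal]
4. n3.ok = 25  [terminal]
5. n1.lab = true  [D.hot > -9]
6. n1.key = 19  [d.ok - 6]
7. n4.wid = 22  [S₀.wid + 2]
8. n5.hot = 10  [S.wid * 3 - 56]
9. n6.off = 2  [terminal]
10. n7.ok = 10  [terminal]
11. n8.lab = 11  [terminal]
12. n5.lab = false  [false]
13. n5.key = 17  [h.off + d.ok + 5]
14. n9.hot = 1  [(if D₀.lab then S.wid else D₀.key) - 16]
15. n10.off = 27  [D.hot + 26]
16. n11.lim = 16  [B₀.off - 11]
17. n12.off = 3  [terminal]
18. n11.lab = false  [h.off > 3]
19. n11.val = true  [C.lim > 15]
20. n11.wid = 25  [h.off * -1 + 28]
21. n13.hot = 7  [B₀.off + C.wid - 45]
22. n14.acc = 13  [terminal]
23. n15.hot = -3  [terminal]
24. n13.lab = false  [c.hot == D.hot]
25. n13.key = 12  [f.acc + D.hot - 8]
26. n16.off = 23  [C.wid * 2 - 27]
27. n17.pre = 8  [terminal]
28. n16.sig = 20  [B.off - 3]
29. n10.sig = 17  [B₀.off + C.wid - 35]
30. n18.off = 0  [D.hot - 1]
31. n19.lab = 23  [terminal]
32. n20.pre = -3  [terminal]
33. n21.wid = 30  [30]
34. n22.hot = 14  [terminal]
35. n21.cnt = true  [S.wid > 29]
36. n21.lim = -3  [S.wid - 33]
37. n21.off = true  [true]
38. n18.sig = 16  [S.lim + a.lab - 4]
39. n23.val = true  [D.hot > 0]
40. n23.off = "um"  ["um"]
41. n24.lim = -9  [len(A.off) - 11]
42. n25.acc = -6  [terminal]
43. n26.hot = 4  [terminal]
44. n24.lab = true  [true]
45. n24.val = false  [C.lim == c.hot]
46. n24.wid = -3  [f.acc + 3]
47. n23.hot = 16  [C.wid + 19]
48. n9.lab = true  [B₁.sig > 15]
49. n9.key = 3  [A.hot + D.hot - 14]
50. n27.ok = 2  [terminal]
51. n4.cnt = false  [D₀.key > 17]
52. n4.lim = 2  [D₁.key * 2 - 4]
53. n4.off = false  [D₁.key > 3]
54. n0.cnt = true  [not S₁.off]
55. n0.lim = 12  [(if D.lab then S₁.lim else D.key) + 10]
56. n0.off = false  [S₁.lim == S₀.wid]

27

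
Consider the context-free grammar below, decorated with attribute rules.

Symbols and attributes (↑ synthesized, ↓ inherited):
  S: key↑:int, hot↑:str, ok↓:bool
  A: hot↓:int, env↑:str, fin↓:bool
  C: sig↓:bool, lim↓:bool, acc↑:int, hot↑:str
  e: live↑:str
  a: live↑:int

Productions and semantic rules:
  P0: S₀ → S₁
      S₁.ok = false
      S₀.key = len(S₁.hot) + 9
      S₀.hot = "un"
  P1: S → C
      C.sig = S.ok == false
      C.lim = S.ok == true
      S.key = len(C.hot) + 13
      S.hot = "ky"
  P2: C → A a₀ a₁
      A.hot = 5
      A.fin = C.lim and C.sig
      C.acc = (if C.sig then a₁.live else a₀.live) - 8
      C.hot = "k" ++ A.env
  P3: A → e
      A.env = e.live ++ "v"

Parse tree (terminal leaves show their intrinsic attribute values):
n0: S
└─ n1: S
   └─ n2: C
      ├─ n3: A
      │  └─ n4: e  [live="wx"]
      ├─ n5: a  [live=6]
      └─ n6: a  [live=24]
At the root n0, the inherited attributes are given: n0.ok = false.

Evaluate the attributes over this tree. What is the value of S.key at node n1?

1. n0.ok = false  [given at root]
2. n1.ok = false  [false]
3. n2.sig = true  [S.ok == false]
4. n2.lim = false  [S.ok == true]
5. n3.hot = 5  [5]
6. n3.fin = false  [C.lim and C.sig]
7. n4.live = "wx"  [terminal]
8. n3.env = "wxv"  [e.live ++ "v"]
9. n5.live = 6  [terminal]
10. n6.live = 24  [terminal]
11. n2.acc = 16  [(if C.sig then a₁.live else a₀.live) - 8]
12. n2.hot = "kwxv"  ["k" ++ A.env]
13. n1.key = 17  [len(C.hot) + 13]
14. n1.hot = "ky"  ["ky"]
15. n0.key = 11  [len(S₁.hot) + 9]
16. n0.hot = "un"  ["un"]

17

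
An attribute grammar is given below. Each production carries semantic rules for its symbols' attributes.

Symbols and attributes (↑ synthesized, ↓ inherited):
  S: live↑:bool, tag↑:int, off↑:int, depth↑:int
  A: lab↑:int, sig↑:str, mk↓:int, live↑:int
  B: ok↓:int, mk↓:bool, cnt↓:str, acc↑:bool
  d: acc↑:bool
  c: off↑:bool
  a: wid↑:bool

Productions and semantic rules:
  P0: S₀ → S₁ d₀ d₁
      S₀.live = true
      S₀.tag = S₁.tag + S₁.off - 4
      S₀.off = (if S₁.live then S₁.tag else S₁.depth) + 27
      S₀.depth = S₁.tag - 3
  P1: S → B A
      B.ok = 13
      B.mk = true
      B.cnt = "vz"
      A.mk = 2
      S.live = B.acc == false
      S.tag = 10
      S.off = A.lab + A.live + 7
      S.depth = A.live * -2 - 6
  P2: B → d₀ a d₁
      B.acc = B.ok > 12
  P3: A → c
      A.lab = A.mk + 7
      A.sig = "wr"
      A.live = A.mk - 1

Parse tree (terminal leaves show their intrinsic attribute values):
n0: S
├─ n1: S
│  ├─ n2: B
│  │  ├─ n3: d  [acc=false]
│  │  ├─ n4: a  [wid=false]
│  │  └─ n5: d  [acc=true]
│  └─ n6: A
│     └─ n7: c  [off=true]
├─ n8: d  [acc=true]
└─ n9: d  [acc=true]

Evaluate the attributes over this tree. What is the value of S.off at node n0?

19

1. n2.ok = 13  [13]
2. n2.mk = true  [true]
3. n2.cnt = "vz"  ["vz"]
4. n3.acc = false  [terminal]
5. n4.wid = false  [terminal]
6. n5.acc = true  [terminal]
7. n2.acc = true  [B.ok > 12]
8. n6.mk = 2  [2]
9. n7.off = true  [terminal]
10. n6.lab = 9  [A.mk + 7]
11. n6.sig = "wr"  ["wr"]
12. n6.live = 1  [A.mk - 1]
13. n1.live = false  [B.acc == false]
14. n1.tag = 10  [10]
15. n1.off = 17  [A.lab + A.live + 7]
16. n1.depth = -8  [A.live * -2 - 6]
17. n8.acc = true  [terminal]
18. n9.acc = true  [terminal]
19. n0.live = true  [true]
20. n0.tag = 23  [S₁.tag + S₁.off - 4]
21. n0.off = 19  [(if S₁.live then S₁.tag else S₁.depth) + 27]
22. n0.depth = 7  [S₁.tag - 3]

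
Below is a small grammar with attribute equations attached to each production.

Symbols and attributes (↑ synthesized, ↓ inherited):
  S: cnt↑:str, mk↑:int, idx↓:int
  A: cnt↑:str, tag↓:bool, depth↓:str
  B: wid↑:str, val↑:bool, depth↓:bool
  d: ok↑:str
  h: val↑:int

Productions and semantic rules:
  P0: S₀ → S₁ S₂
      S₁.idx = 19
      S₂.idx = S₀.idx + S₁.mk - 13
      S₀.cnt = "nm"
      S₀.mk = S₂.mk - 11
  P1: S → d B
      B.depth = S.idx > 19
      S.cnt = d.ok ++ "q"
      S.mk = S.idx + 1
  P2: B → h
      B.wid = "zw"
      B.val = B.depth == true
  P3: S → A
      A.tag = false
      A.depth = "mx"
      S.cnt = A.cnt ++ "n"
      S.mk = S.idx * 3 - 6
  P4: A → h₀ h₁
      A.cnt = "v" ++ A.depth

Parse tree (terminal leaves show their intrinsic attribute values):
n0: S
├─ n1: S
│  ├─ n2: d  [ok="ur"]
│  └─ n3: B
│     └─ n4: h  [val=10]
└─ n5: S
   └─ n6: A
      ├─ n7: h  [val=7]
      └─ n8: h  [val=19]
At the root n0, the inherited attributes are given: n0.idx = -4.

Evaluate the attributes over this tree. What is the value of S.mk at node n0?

-8

1. n0.idx = -4  [given at root]
2. n1.idx = 19  [19]
3. n2.ok = "ur"  [terminal]
4. n3.depth = false  [S.idx > 19]
5. n4.val = 10  [terminal]
6. n3.wid = "zw"  ["zw"]
7. n3.val = false  [B.depth == true]
8. n1.cnt = "urq"  [d.ok ++ "q"]
9. n1.mk = 20  [S.idx + 1]
10. n5.idx = 3  [S₀.idx + S₁.mk - 13]
11. n6.tag = false  [false]
12. n6.depth = "mx"  ["mx"]
13. n7.val = 7  [terminal]
14. n8.val = 19  [terminal]
15. n6.cnt = "vmx"  ["v" ++ A.depth]
16. n5.cnt = "vmxn"  [A.cnt ++ "n"]
17. n5.mk = 3  [S.idx * 3 - 6]
18. n0.cnt = "nm"  ["nm"]
19. n0.mk = -8  [S₂.mk - 11]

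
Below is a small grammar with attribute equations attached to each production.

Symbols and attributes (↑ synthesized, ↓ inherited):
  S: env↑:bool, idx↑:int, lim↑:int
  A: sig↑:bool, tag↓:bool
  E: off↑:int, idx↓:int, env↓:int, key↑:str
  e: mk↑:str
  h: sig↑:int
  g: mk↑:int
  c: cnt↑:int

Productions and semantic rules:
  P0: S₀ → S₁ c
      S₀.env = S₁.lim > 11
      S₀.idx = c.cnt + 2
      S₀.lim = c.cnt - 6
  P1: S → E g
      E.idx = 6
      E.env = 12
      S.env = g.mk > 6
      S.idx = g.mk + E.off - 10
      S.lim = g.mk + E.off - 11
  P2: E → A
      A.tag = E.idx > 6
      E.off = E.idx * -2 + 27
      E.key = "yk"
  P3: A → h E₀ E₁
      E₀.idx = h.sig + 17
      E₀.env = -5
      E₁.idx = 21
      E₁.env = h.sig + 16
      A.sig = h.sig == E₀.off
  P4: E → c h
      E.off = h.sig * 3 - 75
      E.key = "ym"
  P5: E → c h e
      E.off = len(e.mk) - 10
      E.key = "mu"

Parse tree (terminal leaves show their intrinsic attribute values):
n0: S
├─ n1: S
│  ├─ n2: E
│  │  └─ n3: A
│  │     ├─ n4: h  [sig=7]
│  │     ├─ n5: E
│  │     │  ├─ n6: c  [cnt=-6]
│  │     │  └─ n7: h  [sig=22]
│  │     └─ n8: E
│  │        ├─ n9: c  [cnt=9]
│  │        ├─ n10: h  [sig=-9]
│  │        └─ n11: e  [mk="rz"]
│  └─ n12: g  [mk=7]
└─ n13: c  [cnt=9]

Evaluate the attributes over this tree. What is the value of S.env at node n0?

false

1. n2.idx = 6  [6]
2. n2.env = 12  [12]
3. n3.tag = false  [E.idx > 6]
4. n4.sig = 7  [terminal]
5. n5.idx = 24  [h.sig + 17]
6. n5.env = -5  [-5]
7. n6.cnt = -6  [terminal]
8. n7.sig = 22  [terminal]
9. n5.off = -9  [h.sig * 3 - 75]
10. n5.key = "ym"  ["ym"]
11. n8.idx = 21  [21]
12. n8.env = 23  [h.sig + 16]
13. n9.cnt = 9  [terminal]
14. n10.sig = -9  [terminal]
15. n11.mk = "rz"  [terminal]
16. n8.off = -8  [len(e.mk) - 10]
17. n8.key = "mu"  ["mu"]
18. n3.sig = false  [h.sig == E₀.off]
19. n2.off = 15  [E.idx * -2 + 27]
20. n2.key = "yk"  ["yk"]
21. n12.mk = 7  [terminal]
22. n1.env = true  [g.mk > 6]
23. n1.idx = 12  [g.mk + E.off - 10]
24. n1.lim = 11  [g.mk + E.off - 11]
25. n13.cnt = 9  [terminal]
26. n0.env = false  [S₁.lim > 11]
27. n0.idx = 11  [c.cnt + 2]
28. n0.lim = 3  [c.cnt - 6]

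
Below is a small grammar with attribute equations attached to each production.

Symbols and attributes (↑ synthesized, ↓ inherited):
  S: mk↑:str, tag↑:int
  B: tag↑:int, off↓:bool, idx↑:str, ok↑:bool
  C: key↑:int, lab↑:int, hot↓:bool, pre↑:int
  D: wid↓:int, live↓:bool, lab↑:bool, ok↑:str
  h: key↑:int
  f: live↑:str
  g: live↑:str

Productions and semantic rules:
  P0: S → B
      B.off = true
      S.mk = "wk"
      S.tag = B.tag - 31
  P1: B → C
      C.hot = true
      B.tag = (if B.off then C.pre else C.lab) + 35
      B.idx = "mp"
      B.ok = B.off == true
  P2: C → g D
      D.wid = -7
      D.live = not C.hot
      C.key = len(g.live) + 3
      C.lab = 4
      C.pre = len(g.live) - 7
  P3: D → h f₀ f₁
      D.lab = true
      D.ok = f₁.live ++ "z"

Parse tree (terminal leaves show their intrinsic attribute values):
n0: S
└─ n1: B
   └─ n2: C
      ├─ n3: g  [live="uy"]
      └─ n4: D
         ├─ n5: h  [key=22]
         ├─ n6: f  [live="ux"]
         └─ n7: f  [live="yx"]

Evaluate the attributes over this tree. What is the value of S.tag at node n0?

1. n1.off = true  [true]
2. n2.hot = true  [true]
3. n3.live = "uy"  [terminal]
4. n4.wid = -7  [-7]
5. n4.live = false  [not C.hot]
6. n5.key = 22  [terminal]
7. n6.live = "ux"  [terminal]
8. n7.live = "yx"  [terminal]
9. n4.lab = true  [true]
10. n4.ok = "yxz"  [f₁.live ++ "z"]
11. n2.key = 5  [len(g.live) + 3]
12. n2.lab = 4  [4]
13. n2.pre = -5  [len(g.live) - 7]
14. n1.tag = 30  [(if B.off then C.pre else C.lab) + 35]
15. n1.idx = "mp"  ["mp"]
16. n1.ok = true  [B.off == true]
17. n0.mk = "wk"  ["wk"]
18. n0.tag = -1  [B.tag - 31]

-1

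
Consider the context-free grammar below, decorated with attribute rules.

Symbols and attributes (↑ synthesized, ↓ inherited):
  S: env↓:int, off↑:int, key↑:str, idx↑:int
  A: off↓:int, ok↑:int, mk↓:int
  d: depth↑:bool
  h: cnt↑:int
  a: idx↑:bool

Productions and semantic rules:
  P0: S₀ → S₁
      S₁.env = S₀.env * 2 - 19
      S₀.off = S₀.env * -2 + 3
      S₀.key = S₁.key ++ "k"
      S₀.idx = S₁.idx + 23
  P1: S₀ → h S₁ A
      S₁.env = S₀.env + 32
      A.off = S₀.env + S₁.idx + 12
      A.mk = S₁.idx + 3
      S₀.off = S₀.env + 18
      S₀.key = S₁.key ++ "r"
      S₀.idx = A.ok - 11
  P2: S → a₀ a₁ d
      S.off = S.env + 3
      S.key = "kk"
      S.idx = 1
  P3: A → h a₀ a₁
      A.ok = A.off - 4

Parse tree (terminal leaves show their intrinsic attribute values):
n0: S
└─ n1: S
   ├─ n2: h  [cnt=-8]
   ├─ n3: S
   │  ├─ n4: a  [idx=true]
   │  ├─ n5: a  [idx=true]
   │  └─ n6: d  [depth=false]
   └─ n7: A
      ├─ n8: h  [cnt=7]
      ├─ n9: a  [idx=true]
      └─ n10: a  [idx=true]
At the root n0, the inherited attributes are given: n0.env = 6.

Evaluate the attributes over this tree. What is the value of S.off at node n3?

1. n0.env = 6  [given at root]
2. n1.env = -7  [S₀.env * 2 - 19]
3. n2.cnt = -8  [terminal]
4. n3.env = 25  [S₀.env + 32]
5. n4.idx = true  [terminal]
6. n5.idx = true  [terminal]
7. n6.depth = false  [terminal]
8. n3.off = 28  [S.env + 3]
9. n3.key = "kk"  ["kk"]
10. n3.idx = 1  [1]
11. n7.off = 6  [S₀.env + S₁.idx + 12]
12. n7.mk = 4  [S₁.idx + 3]
13. n8.cnt = 7  [terminal]
14. n9.idx = true  [terminal]
15. n10.idx = true  [terminal]
16. n7.ok = 2  [A.off - 4]
17. n1.off = 11  [S₀.env + 18]
18. n1.key = "kkr"  [S₁.key ++ "r"]
19. n1.idx = -9  [A.ok - 11]
20. n0.off = -9  [S₀.env * -2 + 3]
21. n0.key = "kkrk"  [S₁.key ++ "k"]
22. n0.idx = 14  [S₁.idx + 23]

28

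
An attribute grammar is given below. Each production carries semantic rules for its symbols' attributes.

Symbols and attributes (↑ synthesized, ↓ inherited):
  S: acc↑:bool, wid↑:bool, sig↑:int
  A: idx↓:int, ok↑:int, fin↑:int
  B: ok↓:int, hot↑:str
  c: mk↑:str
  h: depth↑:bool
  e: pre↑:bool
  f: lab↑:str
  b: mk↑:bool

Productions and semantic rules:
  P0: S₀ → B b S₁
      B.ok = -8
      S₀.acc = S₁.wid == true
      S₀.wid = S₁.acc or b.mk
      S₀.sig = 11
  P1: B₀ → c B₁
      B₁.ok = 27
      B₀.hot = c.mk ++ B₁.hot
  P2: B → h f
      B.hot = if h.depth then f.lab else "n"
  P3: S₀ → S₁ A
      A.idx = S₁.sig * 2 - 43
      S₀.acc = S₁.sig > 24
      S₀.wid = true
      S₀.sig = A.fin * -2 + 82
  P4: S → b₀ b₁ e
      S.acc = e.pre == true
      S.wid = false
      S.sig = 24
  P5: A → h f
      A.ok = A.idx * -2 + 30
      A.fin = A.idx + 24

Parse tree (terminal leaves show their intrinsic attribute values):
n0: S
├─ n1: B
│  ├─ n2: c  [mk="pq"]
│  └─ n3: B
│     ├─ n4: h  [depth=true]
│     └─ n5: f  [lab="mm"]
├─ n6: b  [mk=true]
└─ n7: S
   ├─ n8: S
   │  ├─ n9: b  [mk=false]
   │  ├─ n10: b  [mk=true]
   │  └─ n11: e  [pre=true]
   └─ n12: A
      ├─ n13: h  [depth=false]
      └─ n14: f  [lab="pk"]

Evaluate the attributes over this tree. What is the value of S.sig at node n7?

24

1. n1.ok = -8  [-8]
2. n2.mk = "pq"  [terminal]
3. n3.ok = 27  [27]
4. n4.depth = true  [terminal]
5. n5.lab = "mm"  [terminal]
6. n3.hot = "mm"  [if h.depth then f.lab else "n"]
7. n1.hot = "pqmm"  [c.mk ++ B₁.hot]
8. n6.mk = true  [terminal]
9. n9.mk = false  [terminal]
10. n10.mk = true  [terminal]
11. n11.pre = true  [terminal]
12. n8.acc = true  [e.pre == true]
13. n8.wid = false  [false]
14. n8.sig = 24  [24]
15. n12.idx = 5  [S₁.sig * 2 - 43]
16. n13.depth = false  [terminal]
17. n14.lab = "pk"  [terminal]
18. n12.ok = 20  [A.idx * -2 + 30]
19. n12.fin = 29  [A.idx + 24]
20. n7.acc = false  [S₁.sig > 24]
21. n7.wid = true  [true]
22. n7.sig = 24  [A.fin * -2 + 82]
23. n0.acc = true  [S₁.wid == true]
24. n0.wid = true  [S₁.acc or b.mk]
25. n0.sig = 11  [11]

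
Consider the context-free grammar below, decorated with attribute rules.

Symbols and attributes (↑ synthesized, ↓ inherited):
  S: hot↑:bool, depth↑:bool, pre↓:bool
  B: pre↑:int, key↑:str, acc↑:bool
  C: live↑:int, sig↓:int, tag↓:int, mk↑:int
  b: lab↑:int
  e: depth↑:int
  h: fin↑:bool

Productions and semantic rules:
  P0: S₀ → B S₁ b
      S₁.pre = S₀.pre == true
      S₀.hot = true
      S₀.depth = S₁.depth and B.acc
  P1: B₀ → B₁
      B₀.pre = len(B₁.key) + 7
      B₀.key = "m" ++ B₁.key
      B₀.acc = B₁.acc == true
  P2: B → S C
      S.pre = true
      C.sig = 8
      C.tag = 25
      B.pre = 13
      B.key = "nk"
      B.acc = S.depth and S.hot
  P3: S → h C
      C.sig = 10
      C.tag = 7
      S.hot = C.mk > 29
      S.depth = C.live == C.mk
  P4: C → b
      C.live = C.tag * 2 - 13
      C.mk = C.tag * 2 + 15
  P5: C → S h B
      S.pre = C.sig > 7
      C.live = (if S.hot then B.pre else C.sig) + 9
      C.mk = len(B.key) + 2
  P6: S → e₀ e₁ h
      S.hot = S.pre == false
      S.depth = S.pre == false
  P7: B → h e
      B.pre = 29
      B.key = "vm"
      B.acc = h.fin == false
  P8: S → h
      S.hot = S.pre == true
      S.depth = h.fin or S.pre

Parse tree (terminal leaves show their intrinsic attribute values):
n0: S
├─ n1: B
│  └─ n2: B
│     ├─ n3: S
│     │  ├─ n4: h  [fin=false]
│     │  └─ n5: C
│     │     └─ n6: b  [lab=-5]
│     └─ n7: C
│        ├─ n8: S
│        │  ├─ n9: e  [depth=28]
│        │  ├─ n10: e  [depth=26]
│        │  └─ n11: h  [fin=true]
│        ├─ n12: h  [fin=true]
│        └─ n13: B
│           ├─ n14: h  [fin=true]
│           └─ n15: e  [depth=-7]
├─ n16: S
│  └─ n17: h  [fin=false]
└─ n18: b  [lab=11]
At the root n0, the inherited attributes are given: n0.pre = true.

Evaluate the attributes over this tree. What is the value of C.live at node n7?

1. n0.pre = true  [given at root]
2. n3.pre = true  [true]
3. n4.fin = false  [terminal]
4. n5.sig = 10  [10]
5. n5.tag = 7  [7]
6. n6.lab = -5  [terminal]
7. n5.live = 1  [C.tag * 2 - 13]
8. n5.mk = 29  [C.tag * 2 + 15]
9. n3.hot = false  [C.mk > 29]
10. n3.depth = false  [C.live == C.mk]
11. n7.sig = 8  [8]
12. n7.tag = 25  [25]
13. n8.pre = true  [C.sig > 7]
14. n9.depth = 28  [terminal]
15. n10.depth = 26  [terminal]
16. n11.fin = true  [terminal]
17. n8.hot = false  [S.pre == false]
18. n8.depth = false  [S.pre == false]
19. n12.fin = true  [terminal]
20. n14.fin = true  [terminal]
21. n15.depth = -7  [terminal]
22. n13.pre = 29  [29]
23. n13.key = "vm"  ["vm"]
24. n13.acc = false  [h.fin == false]
25. n7.live = 17  [(if S.hot then B.pre else C.sig) + 9]
26. n7.mk = 4  [len(B.key) + 2]
27. n2.pre = 13  [13]
28. n2.key = "nk"  ["nk"]
29. n2.acc = false  [S.depth and S.hot]
30. n1.pre = 9  [len(B₁.key) + 7]
31. n1.key = "mnk"  ["m" ++ B₁.key]
32. n1.acc = false  [B₁.acc == true]
33. n16.pre = true  [S₀.pre == true]
34. n17.fin = false  [terminal]
35. n16.hot = true  [S.pre == true]
36. n16.depth = true  [h.fin or S.pre]
37. n18.lab = 11  [terminal]
38. n0.hot = true  [true]
39. n0.depth = false  [S₁.depth and B.acc]

17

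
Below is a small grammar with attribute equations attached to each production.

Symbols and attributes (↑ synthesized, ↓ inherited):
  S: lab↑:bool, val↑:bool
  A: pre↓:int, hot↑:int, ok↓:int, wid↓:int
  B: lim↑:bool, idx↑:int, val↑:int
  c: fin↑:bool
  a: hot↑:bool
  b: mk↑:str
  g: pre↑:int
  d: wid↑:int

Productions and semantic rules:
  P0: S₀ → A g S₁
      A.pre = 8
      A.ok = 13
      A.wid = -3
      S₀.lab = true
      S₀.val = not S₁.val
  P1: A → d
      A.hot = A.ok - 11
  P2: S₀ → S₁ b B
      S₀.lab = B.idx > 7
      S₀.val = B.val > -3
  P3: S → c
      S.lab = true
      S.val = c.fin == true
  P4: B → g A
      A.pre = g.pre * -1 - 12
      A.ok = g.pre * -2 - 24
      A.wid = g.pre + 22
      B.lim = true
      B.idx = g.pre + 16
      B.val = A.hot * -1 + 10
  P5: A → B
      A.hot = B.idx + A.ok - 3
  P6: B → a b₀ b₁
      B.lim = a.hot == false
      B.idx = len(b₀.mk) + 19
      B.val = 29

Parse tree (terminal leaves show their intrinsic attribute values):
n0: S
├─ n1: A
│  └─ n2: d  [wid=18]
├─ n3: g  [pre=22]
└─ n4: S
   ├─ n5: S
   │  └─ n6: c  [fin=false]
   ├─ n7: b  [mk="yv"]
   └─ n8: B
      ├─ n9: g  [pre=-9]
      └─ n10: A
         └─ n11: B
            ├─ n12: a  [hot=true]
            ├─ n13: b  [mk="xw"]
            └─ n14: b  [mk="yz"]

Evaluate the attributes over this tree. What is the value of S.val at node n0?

false

1. n1.pre = 8  [8]
2. n1.ok = 13  [13]
3. n1.wid = -3  [-3]
4. n2.wid = 18  [terminal]
5. n1.hot = 2  [A.ok - 11]
6. n3.pre = 22  [terminal]
7. n6.fin = false  [terminal]
8. n5.lab = true  [true]
9. n5.val = false  [c.fin == true]
10. n7.mk = "yv"  [terminal]
11. n9.pre = -9  [terminal]
12. n10.pre = -3  [g.pre * -1 - 12]
13. n10.ok = -6  [g.pre * -2 - 24]
14. n10.wid = 13  [g.pre + 22]
15. n12.hot = true  [terminal]
16. n13.mk = "xw"  [terminal]
17. n14.mk = "yz"  [terminal]
18. n11.lim = false  [a.hot == false]
19. n11.idx = 21  [len(b₀.mk) + 19]
20. n11.val = 29  [29]
21. n10.hot = 12  [B.idx + A.ok - 3]
22. n8.lim = true  [true]
23. n8.idx = 7  [g.pre + 16]
24. n8.val = -2  [A.hot * -1 + 10]
25. n4.lab = false  [B.idx > 7]
26. n4.val = true  [B.val > -3]
27. n0.lab = true  [true]
28. n0.val = false  [not S₁.val]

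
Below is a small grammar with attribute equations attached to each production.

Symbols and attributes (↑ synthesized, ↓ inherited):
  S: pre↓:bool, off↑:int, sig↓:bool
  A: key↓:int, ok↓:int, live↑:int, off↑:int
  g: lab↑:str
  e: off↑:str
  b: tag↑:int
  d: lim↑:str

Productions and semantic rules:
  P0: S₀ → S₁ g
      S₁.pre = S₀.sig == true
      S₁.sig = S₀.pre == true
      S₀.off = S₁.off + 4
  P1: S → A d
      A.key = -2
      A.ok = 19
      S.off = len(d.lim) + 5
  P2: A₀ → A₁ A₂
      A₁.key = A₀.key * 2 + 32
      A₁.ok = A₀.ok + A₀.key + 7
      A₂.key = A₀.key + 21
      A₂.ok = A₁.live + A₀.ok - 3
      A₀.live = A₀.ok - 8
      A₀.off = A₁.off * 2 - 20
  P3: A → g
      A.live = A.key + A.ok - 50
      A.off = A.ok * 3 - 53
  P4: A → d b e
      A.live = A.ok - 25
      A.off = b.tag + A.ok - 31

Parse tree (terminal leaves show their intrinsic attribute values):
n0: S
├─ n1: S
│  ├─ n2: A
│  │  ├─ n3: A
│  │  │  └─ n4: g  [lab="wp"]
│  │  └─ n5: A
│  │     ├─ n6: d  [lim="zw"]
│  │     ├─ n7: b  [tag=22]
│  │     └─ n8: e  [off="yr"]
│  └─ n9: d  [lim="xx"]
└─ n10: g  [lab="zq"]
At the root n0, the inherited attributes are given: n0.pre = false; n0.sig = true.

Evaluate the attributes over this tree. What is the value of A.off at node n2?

1. n0.pre = false  [given at root]
2. n0.sig = true  [given at root]
3. n1.pre = true  [S₀.sig == true]
4. n1.sig = false  [S₀.pre == true]
5. n2.key = -2  [-2]
6. n2.ok = 19  [19]
7. n3.key = 28  [A₀.key * 2 + 32]
8. n3.ok = 24  [A₀.ok + A₀.key + 7]
9. n4.lab = "wp"  [terminal]
10. n3.live = 2  [A.key + A.ok - 50]
11. n3.off = 19  [A.ok * 3 - 53]
12. n5.key = 19  [A₀.key + 21]
13. n5.ok = 18  [A₁.live + A₀.ok - 3]
14. n6.lim = "zw"  [terminal]
15. n7.tag = 22  [terminal]
16. n8.off = "yr"  [terminal]
17. n5.live = -7  [A.ok - 25]
18. n5.off = 9  [b.tag + A.ok - 31]
19. n2.live = 11  [A₀.ok - 8]
20. n2.off = 18  [A₁.off * 2 - 20]
21. n9.lim = "xx"  [terminal]
22. n1.off = 7  [len(d.lim) + 5]
23. n10.lab = "zq"  [terminal]
24. n0.off = 11  [S₁.off + 4]

18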